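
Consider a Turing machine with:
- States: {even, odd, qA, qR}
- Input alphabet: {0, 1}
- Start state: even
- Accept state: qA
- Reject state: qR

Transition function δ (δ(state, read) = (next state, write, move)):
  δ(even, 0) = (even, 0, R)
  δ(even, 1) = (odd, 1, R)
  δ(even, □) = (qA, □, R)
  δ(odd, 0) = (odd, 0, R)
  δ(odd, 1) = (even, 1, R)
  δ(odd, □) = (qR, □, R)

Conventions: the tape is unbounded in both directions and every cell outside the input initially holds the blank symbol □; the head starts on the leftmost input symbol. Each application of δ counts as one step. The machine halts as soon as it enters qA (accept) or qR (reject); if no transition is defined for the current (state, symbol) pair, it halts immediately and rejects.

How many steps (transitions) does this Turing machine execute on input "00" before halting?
Step 0: [even]00 (head at position 0)
Step 1: δ(even, 0) = (even, 0, R)  ⊢  0[even]0 (head at position 1)
Step 2: δ(even, 0) = (even, 0, R)  ⊢  00[even]□ (head at position 2)
Step 3: δ(even, □) = (qA, □, R)  ⊢  00□[qA]□ (head at position 3)
The machine is in qA, so it halts and accepts.
Number of transitions executed: 3.

Final answer: 3 steps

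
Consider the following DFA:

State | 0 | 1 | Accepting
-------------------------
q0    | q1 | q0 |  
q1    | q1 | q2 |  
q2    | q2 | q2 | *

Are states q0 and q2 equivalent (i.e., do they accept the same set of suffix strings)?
Try the suffix ε (the empty string).
From q0: q0 — not accepting.
From q2: q2 — accepting.
The two states disagree on this suffix, so they are not equivalent.

Final answer: No. Distinguishing string: ε (the empty string) - accepted from q2 but not from q0.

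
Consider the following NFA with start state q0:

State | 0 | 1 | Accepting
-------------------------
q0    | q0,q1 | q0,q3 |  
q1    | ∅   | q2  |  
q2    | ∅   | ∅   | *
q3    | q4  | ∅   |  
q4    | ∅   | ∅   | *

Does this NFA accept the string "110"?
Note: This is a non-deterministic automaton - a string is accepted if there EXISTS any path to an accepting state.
Track the set of states the NFA could be in: start {q0}
Read '1': {q0} → {q0, q3}
Read '1': {q0, q3} → {q0, q3}
Read '0': {q0, q3} → {q0, q1, q4}
Final set {q0, q1, q4} contains accepting state(s) {q4} → accepted.

Final answer: Yes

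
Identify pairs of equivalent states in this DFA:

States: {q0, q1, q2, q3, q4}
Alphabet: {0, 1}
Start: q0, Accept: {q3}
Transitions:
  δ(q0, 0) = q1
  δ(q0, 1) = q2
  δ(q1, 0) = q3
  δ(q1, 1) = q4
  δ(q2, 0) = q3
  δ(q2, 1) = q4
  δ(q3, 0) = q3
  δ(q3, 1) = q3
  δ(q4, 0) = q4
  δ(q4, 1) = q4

Using the table-filling algorithm:
Round 0 – mark pairs where exactly one state is accepting: (q0,q3), (q1,q3), (q2,q3), (q3,q4)
Round 1 – newly marked: (q0,q1) [on 0: q1 vs q3, already marked]; (q0,q2) [on 0: q1 vs q3, already marked]; (q1,q4) [on 0: q3 vs q4, already marked]; (q2,q4) [on 0: q3 vs q4, already marked]
Round 2 – newly marked: (q0,q4) [on 0: q1 vs q4, already marked]
No further pairs can be marked.
(q1, q2) unmarked: δ(q1,0)=q3, δ(q2,0)=q3; δ(q1,1)=q4, δ(q2,1)=q4 → equivalent
Equivalent pairs: (q1, q2)

Final answer: Equivalent pairs: (q1, q2)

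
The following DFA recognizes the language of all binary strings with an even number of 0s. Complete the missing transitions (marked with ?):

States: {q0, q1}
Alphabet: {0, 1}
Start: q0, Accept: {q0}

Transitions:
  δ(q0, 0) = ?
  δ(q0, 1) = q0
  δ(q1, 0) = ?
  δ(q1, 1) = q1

What each state remembers (consistent with the given transitions and accept states):
  q0: an even number of 0s has been read so far
  q1: an odd number of 0s has been read so far
Filling in the missing entries:
  δ(q0, 0): in q0 (an even number of 0s has been read so far), after reading 0 we have: an odd number of 0s has been read so far → q1
  δ(q1, 0): in q1 (an odd number of 0s has been read so far), after reading 0 we have: an even number of 0s has been read so far → q0

Final answer: δ(q0, 0) = q1; δ(q1, 0) = q0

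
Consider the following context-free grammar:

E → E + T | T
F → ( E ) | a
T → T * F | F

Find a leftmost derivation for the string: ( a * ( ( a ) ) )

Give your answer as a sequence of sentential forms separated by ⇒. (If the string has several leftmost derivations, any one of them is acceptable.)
Start with E.
Step 1: the leftmost non-terminal is E; apply E → T:  T
Step 2: the leftmost non-terminal is T; apply T → F:  F
Step 3: the leftmost non-terminal is F; apply F → ( E ):  ( E )
Step 4: the leftmost non-terminal is E; apply E → T:  ( T )
Step 5: the leftmost non-terminal is T; apply T → T * F:  ( T * F )
Step 6: the leftmost non-terminal is T; apply T → F:  ( F * F )
Step 7: the leftmost non-terminal is F; apply F → a:  ( a * F )
Step 8: the leftmost non-terminal is F; apply F → ( E ):  ( a * ( E ) )
Step 9: the leftmost non-terminal is E; apply E → T:  ( a * ( T ) )
Step 10: the leftmost non-terminal is T; apply T → F:  ( a * ( F ) )
Step 11: the leftmost non-terminal is F; apply F → ( E ):  ( a * ( ( E ) ) )
Step 12: the leftmost non-terminal is E; apply E → T:  ( a * ( ( T ) ) )
Step 13: the leftmost non-terminal is T; apply T → F:  ( a * ( ( F ) ) )
Step 14: the leftmost non-terminal is F; apply F → a:  ( a * ( ( a ) ) )

Final answer: E ⇒ T ⇒ F ⇒ ( E ) ⇒ ( T ) ⇒ ( T * F ) ⇒ ( F * F ) ⇒ ( a * F ) ⇒ ( a * ( E ) ) ⇒ ( a * ( T ) ) ⇒ ( a * ( F ) ) ⇒ ( a * ( ( E ) ) ) ⇒ ( a * ( ( T ) ) ) ⇒ ( a * ( ( F ) ) ) ⇒ ( a * ( ( a ) ) )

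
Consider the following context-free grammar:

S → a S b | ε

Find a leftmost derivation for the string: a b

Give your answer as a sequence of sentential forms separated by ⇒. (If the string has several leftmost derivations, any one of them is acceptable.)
Start with S.
Step 1: the leftmost non-terminal is S; apply S → a S b:  a S b
Step 2: the leftmost non-terminal is S; apply S → ε:  a b

Final answer: S ⇒ a S b ⇒ a b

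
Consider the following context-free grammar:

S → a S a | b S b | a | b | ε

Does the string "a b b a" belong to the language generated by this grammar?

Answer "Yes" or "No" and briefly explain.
A derivation exists: S ⇒ a S a ⇒ a b S b a ⇒ a b b a (using S → a S a, S → b S b, then S → ε).

Final answer: Yes - a valid derivation exists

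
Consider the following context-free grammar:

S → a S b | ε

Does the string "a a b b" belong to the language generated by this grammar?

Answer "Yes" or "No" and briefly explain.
A derivation exists: S ⇒ a S b ⇒ a a S b b ⇒ a a b b (using S → a S b twice, then S → ε).

Final answer: Yes - a valid derivation exists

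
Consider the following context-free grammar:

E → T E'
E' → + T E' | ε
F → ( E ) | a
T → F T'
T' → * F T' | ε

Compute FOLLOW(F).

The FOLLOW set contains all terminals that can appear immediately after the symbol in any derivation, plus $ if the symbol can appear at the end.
Useful FIRST sets: FIRST(E') = {+, ε}, FIRST(T') = {*, ε} (both E' and T' are nullable).
FOLLOW(E): E is the start symbol → $; E appears in F → ( E ) followed by ')' → FOLLOW(E) = {), $}.
FOLLOW(E'): E' appears at the right end of E → T E' and of E' → + T E', so FOLLOW(E') ⊇ FOLLOW(E) (the second occurrence adds nothing new). FOLLOW(E') = {), $}.
FOLLOW(T): in E → T E' and E' → + T E', T is followed by E': add FIRST(E') minus ε = {+}; since E' is nullable, also add FOLLOW(E) and FOLLOW(E') = {), $}. FOLLOW(T) = {+, ), $}.
FOLLOW(T'): T' appears at the right end of T → F T' and of T' → * F T', so FOLLOW(T') = FOLLOW(T) = {+, ), $}.
FOLLOW(F): in T → F T' and T' → * F T', F is followed by T': add FIRST(T') minus ε = {*}; since T' is nullable, also add FOLLOW(T) and FOLLOW(T') = {+, ), $}. FOLLOW(F) = {*, +, ), $}.

Final answer: {$, ), *, +}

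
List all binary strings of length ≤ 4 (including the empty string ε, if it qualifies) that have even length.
Checking every binary string of length 0 to 4:
  Length 0: accepted: ε | rejected: (none)
  Length 1: accepted: (none) | rejected: 0, 1
  Length 2: accepted: 00, 01, 10, 11 | rejected: (none)
  Length 3: accepted: (none) | rejected: 000, 001, 010, 011, 100, 101, 110, 111
  Length 4: accepted: 0000, 0001, 0010, 0011, 0100, 0101, 0110, 0111, 1000, 1001, 1010, 1011, 1100, 1101, 1110, 1111 | rejected: (none)
Total: 21 string(s).

Final answer: ε, 00, 01, 10, 11, 0000, 0001, 0010, 0011, 0100, 0101, 0110, 0111, 1000, 1001, 1010, 1011, 1100, 1101, 1110, 1111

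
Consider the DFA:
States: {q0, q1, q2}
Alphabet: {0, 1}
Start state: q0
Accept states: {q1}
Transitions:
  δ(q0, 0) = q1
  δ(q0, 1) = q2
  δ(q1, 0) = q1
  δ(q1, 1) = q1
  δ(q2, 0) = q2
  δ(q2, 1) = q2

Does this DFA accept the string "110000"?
Processing string "110000":
  q0 --1--> q2
  q2 --1--> q2
  q2 --0--> q2
  q2 --0--> q2
  q2 --0--> q2
  q2 --0--> q2
Final state: q2
Accept states: {q1}
q2 is not an accept state, so the string is rejected.

Final answer: No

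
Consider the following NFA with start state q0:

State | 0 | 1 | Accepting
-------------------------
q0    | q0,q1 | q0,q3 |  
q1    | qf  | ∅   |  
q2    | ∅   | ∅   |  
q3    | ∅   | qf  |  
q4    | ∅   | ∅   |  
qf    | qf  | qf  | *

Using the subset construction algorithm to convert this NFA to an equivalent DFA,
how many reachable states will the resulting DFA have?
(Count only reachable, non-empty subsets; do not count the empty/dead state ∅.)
Start subset: {q0}
{q0}: on 0 → {q0, q1}, on 1 → {q0, q3}
{q0, q1}: on 0 → {q0, q1, qf}, on 1 → {q0, q3}
{q0, q3}: on 0 → {q0, q1}, on 1 → {q0, q3, qf}
{q0, q1, qf}: on 0 → {q0, q1, qf}, on 1 → {q0, q3, qf}
{q0, q3, qf}: on 0 → {q0, q1, qf}, on 1 → {q0, q3, qf}
Reachable non-empty subsets: {q0}, {q0, q1}, {q0, q3}, {q0, q1, qf}, {q0, q3, qf} — 5 in total.

Final answer: 5 states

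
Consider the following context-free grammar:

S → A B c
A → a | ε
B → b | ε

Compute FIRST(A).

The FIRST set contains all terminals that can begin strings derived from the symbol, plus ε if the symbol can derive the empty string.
A → a contributes a; A → ε makes A nullable, contributing ε. FIRST(A) = {a, ε}.

Final answer: {a, ε}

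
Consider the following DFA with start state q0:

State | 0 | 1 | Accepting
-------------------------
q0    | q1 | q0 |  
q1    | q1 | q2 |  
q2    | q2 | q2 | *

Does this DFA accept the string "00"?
Start in q0.
Read '0': q0 → q1
Read '0': q1 → q1
Final state q1 is not accepting, so the string is rejected.

Final answer: No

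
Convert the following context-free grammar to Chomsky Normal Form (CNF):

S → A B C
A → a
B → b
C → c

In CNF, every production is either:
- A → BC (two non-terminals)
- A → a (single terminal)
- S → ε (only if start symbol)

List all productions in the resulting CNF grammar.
The grammar has no ε-productions or unit productions to eliminate.
A → a is already in CNF (single terminal) – keep it.
B → b is already in CNF (single terminal) – keep it.
C → c is already in CNF (single terminal) – keep it.
S → A B C has 3 symbols on the right: break it into binary productions S → A X0, X0 → B C.
Resulting CNF grammar (5 productions): A → a; B → b; C → c; S → A X0; X0 → B C

Final answer: A → a; B → b; C → c; S → A X0; X0 → B C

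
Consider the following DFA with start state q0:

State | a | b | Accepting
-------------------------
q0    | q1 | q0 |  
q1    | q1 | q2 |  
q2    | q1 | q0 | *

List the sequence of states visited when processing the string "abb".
q0 → q1 → q2 → q0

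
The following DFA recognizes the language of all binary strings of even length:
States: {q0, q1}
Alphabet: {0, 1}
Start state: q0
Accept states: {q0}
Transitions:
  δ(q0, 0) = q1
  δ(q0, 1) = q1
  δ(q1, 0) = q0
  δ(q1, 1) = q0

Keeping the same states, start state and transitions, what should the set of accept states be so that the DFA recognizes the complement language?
The DFA is complete (every state has a transition on every symbol), so the complement
is recognized by the same DFA with accepting and non-accepting states swapped.
Original accept states: {q0}
Complement accept states = All states - Original accept states
= {q0, q1} - {q0}
= {q1}
Complement language: strings of ODD length

Final answer: {q1}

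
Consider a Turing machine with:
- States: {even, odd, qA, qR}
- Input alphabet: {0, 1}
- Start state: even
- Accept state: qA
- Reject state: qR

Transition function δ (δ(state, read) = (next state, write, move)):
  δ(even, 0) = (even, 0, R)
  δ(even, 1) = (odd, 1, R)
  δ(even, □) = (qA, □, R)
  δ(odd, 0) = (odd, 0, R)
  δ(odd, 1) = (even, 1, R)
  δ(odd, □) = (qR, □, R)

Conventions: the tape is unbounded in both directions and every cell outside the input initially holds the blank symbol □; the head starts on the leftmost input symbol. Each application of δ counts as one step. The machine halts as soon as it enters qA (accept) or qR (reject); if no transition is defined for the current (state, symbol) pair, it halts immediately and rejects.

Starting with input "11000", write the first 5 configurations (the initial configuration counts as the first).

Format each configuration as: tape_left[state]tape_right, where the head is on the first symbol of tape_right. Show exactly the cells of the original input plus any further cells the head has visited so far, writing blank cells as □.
Step 0: [even]11000 (head at position 0)
Step 1: δ(even, 1) = (odd, 1, R)  ⊢  1[odd]1000 (head at position 1)
Step 2: δ(odd, 1) = (even, 1, R)  ⊢  11[even]000 (head at position 2)
Step 3: δ(even, 0) = (even, 0, R)  ⊢  110[even]00 (head at position 3)
Step 4: δ(even, 0) = (even, 0, R)  ⊢  1100[even]0 (head at position 4)

Final answer: [even]11000 ⊢ 1[odd]1000 ⊢ 11[even]000 ⊢ 110[even]00 ⊢ 1100[even]0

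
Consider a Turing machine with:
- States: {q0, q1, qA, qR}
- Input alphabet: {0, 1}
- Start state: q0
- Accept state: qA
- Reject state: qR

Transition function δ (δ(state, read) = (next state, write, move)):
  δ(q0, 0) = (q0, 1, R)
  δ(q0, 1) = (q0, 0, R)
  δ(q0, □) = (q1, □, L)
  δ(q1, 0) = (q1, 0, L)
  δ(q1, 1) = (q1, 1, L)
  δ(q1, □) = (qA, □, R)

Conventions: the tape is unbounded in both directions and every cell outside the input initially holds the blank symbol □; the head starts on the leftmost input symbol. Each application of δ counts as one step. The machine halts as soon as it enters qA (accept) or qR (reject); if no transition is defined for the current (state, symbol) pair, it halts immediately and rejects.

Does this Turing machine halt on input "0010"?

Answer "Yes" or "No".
Step 0: [q0]0010 (head at position 0)
Step 1: δ(q0, 0) = (q0, 1, R)  ⊢  1[q0]010 (head at position 1)
Step 2: δ(q0, 0) = (q0, 1, R)  ⊢  11[q0]10 (head at position 2)
Step 3: δ(q0, 1) = (q0, 0, R)  ⊢  110[q0]0 (head at position 3)
Step 4: δ(q0, 0) = (q0, 1, R)  ⊢  1101[q0]□ (head at position 4)
Step 5: δ(q0, □) = (q1, □, L)  ⊢  110[q1]1□ (head at position 3)
Step 6: δ(q1, 1) = (q1, 1, L)  ⊢  11[q1]01□ (head at position 2)
Step 7: δ(q1, 0) = (q1, 0, L)  ⊢  1[q1]101□ (head at position 1)
Step 8: δ(q1, 1) = (q1, 1, L)  ⊢  [q1]1101□ (head at position 0)
Step 9: δ(q1, 1) = (q1, 1, L)  ⊢  [q1]□1101□ (head at position -1)
Step 10: δ(q1, □) = (qA, □, R)  ⊢  □[qA]1101□ (head at position 0)
The machine is in qA, so it halts and accepts.
It halts after 10 steps.

Final answer: Yes - halts after 10 steps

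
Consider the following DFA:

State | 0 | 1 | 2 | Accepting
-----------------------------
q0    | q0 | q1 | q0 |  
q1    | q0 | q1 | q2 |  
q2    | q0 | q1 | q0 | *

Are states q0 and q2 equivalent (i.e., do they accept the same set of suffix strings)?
Try the suffix ε (the empty string).
From q0: q0 — not accepting.
From q2: q2 — accepting.
The two states disagree on this suffix, so they are not equivalent.

Final answer: No. Distinguishing string: ε (the empty string) - accepted from q2 but not from q0.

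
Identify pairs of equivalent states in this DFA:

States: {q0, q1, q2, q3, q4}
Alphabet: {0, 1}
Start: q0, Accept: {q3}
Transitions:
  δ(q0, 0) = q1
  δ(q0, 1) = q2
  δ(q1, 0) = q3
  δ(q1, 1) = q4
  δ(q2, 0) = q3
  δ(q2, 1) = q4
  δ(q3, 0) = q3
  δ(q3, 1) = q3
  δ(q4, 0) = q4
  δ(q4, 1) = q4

Using the table-filling algorithm:
Round 0 – mark pairs where exactly one state is accepting: (q0,q3), (q1,q3), (q2,q3), (q3,q4)
Round 1 – newly marked: (q0,q1) [on 0: q1 vs q3, already marked]; (q0,q2) [on 0: q1 vs q3, already marked]; (q1,q4) [on 0: q3 vs q4, already marked]; (q2,q4) [on 0: q3 vs q4, already marked]
Round 2 – newly marked: (q0,q4) [on 0: q1 vs q4, already marked]
No further pairs can be marked.
(q1, q2) unmarked: δ(q1,0)=q3, δ(q2,0)=q3; δ(q1,1)=q4, δ(q2,1)=q4 → equivalent
Equivalent pairs: (q1, q2)

Final answer: Equivalent pairs: (q1, q2)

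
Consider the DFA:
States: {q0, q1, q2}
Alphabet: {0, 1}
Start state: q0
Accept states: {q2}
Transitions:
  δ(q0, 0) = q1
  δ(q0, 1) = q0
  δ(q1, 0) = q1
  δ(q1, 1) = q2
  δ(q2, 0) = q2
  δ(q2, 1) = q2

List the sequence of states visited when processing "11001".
Starting at q0
Read '1': q0 -> q0
Read '1': q0 -> q0
Read '0': q0 -> q1
Read '0': q1 -> q1
Read '1': q1 -> q2

Final answer: q0 -> q0 -> q0 -> q1 -> q1 -> q2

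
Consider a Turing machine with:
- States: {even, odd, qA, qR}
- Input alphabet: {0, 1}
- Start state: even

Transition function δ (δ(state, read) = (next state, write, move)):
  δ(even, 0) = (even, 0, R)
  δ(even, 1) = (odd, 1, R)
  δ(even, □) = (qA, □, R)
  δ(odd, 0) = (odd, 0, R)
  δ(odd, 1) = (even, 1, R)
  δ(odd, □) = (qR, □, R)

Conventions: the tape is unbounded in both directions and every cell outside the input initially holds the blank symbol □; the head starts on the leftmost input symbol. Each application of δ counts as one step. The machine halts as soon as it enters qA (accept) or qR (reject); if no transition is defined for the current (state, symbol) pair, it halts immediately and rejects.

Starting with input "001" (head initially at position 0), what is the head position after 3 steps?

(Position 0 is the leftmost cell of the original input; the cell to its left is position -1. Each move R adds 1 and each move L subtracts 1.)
Step 0: [even]001 (head at position 0)
Step 1: δ(even, 0) = (even, 0, R)  ⊢  0[even]01 (head at position 1)
Step 2: δ(even, 0) = (even, 0, R)  ⊢  00[even]1 (head at position 2)
Step 3: δ(even, 1) = (odd, 1, R)  ⊢  001[odd]□ (head at position 3)
Head position after 3 steps: 3

Final answer: Position 3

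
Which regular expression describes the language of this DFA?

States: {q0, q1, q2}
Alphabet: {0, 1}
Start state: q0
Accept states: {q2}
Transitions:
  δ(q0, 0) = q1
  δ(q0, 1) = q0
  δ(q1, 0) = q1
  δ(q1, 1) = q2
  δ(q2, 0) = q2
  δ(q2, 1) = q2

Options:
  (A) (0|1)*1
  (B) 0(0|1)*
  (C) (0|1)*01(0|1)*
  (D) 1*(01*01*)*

Testing sample strings against the DFA:
  '10100' -> accepted
  '10' -> rejected
  '00101' -> accepted
  '1000' -> rejected
Checking each option for a counterexample:
  (A) (0|1)*1: '1' is rejected by the DFA but matches the regex → eliminated
  (B) 0(0|1)*: '0' is rejected by the DFA but matches the regex → eliminated
  (C) (0|1)*01(0|1)*: agrees with the DFA on all strings of length ≤ 4
  (D) 1*(01*01*)*: ε is rejected by the DFA but matches the regex → eliminated
Only (C) (0|1)*01(0|1)* is consistent with the DFA.

Final answer: (C) (0|1)*01(0|1)*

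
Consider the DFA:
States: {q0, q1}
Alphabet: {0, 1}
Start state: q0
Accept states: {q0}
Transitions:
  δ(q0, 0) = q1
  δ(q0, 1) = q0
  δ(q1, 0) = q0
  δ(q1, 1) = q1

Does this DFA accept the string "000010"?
Processing string "000010":
  q0 --0--> q1
  q1 --0--> q0
  q0 --0--> q1
  q1 --0--> q0
  q0 --1--> q0
  q0 --0--> q1
Final state: q1
Accept states: {q0}
q1 is not an accept state, so the string is rejected.

Final answer: No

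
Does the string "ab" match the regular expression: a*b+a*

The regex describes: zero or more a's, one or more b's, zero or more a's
Yes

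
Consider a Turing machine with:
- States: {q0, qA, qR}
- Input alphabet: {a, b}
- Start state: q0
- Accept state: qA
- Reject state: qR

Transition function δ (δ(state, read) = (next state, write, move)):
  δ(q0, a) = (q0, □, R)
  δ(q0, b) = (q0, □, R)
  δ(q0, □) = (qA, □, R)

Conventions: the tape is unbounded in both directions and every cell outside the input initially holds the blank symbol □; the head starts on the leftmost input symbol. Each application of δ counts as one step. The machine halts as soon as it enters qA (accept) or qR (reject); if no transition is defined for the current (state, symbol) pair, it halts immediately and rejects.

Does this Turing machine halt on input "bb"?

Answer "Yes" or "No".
Step 0: [q0]bb (head at position 0)
Step 1: δ(q0, b) = (q0, □, R)  ⊢  □[q0]b (head at position 1)
Step 2: δ(q0, b) = (q0, □, R)  ⊢  □□[q0]□ (head at position 2)
Step 3: δ(q0, □) = (qA, □, R)  ⊢  □□□[qA]□ (head at position 3)
The machine is in qA, so it halts and accepts.
It halts after 3 steps.

Final answer: Yes - halts after 3 steps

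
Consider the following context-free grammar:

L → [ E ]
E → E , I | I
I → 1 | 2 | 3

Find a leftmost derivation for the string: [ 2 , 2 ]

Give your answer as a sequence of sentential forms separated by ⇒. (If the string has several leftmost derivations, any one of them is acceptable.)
Start with L.
Step 1: the leftmost non-terminal is L; apply L → [ E ]:  [ E ]
Step 2: the leftmost non-terminal is E; apply E → E , I:  [ E , I ]
Step 3: the leftmost non-terminal is E; apply E → I:  [ I , I ]
Step 4: the leftmost non-terminal is I; apply I → 2:  [ 2 , I ]
Step 5: the leftmost non-terminal is I; apply I → 2:  [ 2 , 2 ]

Final answer: L ⇒ [ E ] ⇒ [ E , I ] ⇒ [ I , I ] ⇒ [ 2 , I ] ⇒ [ 2 , 2 ]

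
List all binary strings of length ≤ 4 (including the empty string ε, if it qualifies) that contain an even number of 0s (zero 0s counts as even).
Checking every binary string of length 0 to 4:
  Length 0: accepted: ε | rejected: (none)
  Length 1: accepted: 1 | rejected: 0
  Length 2: accepted: 00, 11 | rejected: 01, 10
  Length 3: accepted: 001, 010, 100, 111 | rejected: 000, 011, 101, 110
  Length 4: accepted: 0000, 0011, 0101, 0110, 1001, 1010, 1100, 1111 | rejected: 0001, 0010, 0100, 0111, 1000, 1011, 1101, 1110
Total: 16 string(s).

Final answer: ε, 1, 00, 11, 001, 010, 100, 111, 0000, 0011, 0101, 0110, 1001, 1010, 1100, 1111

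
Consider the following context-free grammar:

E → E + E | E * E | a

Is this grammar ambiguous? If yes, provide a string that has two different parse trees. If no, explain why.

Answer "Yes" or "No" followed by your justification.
Two different leftmost derivations of a + a * a:
  (1) E ⇒ E + E ⇒ a + E ⇒ a + E * E ⇒ a + a * E ⇒ a + a * a   (tree groups a + (a * a))
  (2) E ⇒ E * E ⇒ E + E * E ⇒ a + E * E ⇒ a + a * E ⇒ a + a * a   (tree groups (a + a) * a)
Two distinct leftmost derivations = two distinct parse trees, so the grammar is ambiguous.

Final answer: Yes - the string 'a + a * a' has two distinct leftmost derivations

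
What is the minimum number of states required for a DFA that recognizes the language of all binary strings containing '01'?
Language: binary strings containing '01'
Lower bound (Myhill–Nerode): the prefixes ε, 0, 01 are pairwise distinguishable:
  ε vs 01: suffix ε distinguishes them (ε is rejected, 01 is accepted)
  0 vs 01: suffix ε distinguishes them (0 is rejected, 01 is accepted)
  ε vs 0: suffix 1 distinguishes them (ε·1 = 1 is rejected, 0·1 = 01 is accepted)
So any DFA needs at least 3 states.
Upper bound: a DFA with 3 states exists (one state per class above: 'no progress', 'last symbol 0', and 'seen 01' (accepting sink)).
Minimum states: 3

Final answer: 3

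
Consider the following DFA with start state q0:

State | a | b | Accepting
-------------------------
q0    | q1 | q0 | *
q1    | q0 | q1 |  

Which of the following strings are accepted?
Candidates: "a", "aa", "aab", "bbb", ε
"a": q0 → q1; q1 is not accepting → rejected
"aa": q0 → q1 → q0; q0 is accepting → accepted
"aab": q0 → q1 → q0 → q0; q0 is accepting → accepted
"bbb": q0 → q0 → q0 → q0; q0 is accepting → accepted
ε: q0; q0 is accepting → accepted

Final answer: "aa", "aab", "bbb", ε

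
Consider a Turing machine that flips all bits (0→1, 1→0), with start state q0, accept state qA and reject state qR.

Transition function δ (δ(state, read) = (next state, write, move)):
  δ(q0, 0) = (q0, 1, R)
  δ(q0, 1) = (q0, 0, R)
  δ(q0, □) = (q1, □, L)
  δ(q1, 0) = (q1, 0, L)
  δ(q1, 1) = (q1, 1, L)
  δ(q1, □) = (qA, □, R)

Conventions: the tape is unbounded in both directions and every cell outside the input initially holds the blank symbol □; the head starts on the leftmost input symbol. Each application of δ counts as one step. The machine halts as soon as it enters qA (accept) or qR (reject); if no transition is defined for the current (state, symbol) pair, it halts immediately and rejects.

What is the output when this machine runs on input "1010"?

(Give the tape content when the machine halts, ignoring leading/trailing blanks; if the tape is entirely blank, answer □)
Step 0: [q0]1010 (head at position 0)
Step 1: δ(q0, 1) = (q0, 0, R)  ⊢  0[q0]010 (head at position 1)
Step 2: δ(q0, 0) = (q0, 1, R)  ⊢  01[q0]10 (head at position 2)
Step 3: δ(q0, 1) = (q0, 0, R)  ⊢  010[q0]0 (head at position 3)
Step 4: δ(q0, 0) = (q0, 1, R)  ⊢  0101[q0]□ (head at position 4)
Step 5: δ(q0, □) = (q1, □, L)  ⊢  010[q1]1□ (head at position 3)
Step 6: δ(q1, 1) = (q1, 1, L)  ⊢  01[q1]01□ (head at position 2)
Step 7: δ(q1, 0) = (q1, 0, L)  ⊢  0[q1]101□ (head at position 1)
Step 8: δ(q1, 1) = (q1, 1, L)  ⊢  [q1]0101□ (head at position 0)
Step 9: δ(q1, 0) = (q1, 0, L)  ⊢  [q1]□0101□ (head at position -1)
Step 10: δ(q1, □) = (qA, □, R)  ⊢  □[qA]0101□ (head at position 0)
The machine is in qA, so it halts and accepts.
Tape content when halted (ignoring surrounding blanks): 0101

Final answer: Output: 0101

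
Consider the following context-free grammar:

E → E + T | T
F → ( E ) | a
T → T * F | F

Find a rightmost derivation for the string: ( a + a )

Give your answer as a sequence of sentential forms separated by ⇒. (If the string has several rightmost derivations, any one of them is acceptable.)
Start with E.
Step 1: the rightmost non-terminal is E; apply E → T:  T
Step 2: the rightmost non-terminal is T; apply T → F:  F
Step 3: the rightmost non-terminal is F; apply F → ( E ):  ( E )
Step 4: the rightmost non-terminal is E; apply E → E + T:  ( E + T )
Step 5: the rightmost non-terminal is T; apply T → F:  ( E + F )
Step 6: the rightmost non-terminal is F; apply F → a:  ( E + a )
Step 7: the rightmost non-terminal is E; apply E → T:  ( T + a )
Step 8: the rightmost non-terminal is T; apply T → F:  ( F + a )
Step 9: the rightmost non-terminal is F; apply F → a:  ( a + a )

Final answer: E ⇒ T ⇒ F ⇒ ( E ) ⇒ ( E + T ) ⇒ ( E + F ) ⇒ ( E + a ) ⇒ ( T + a ) ⇒ ( F + a ) ⇒ ( a + a )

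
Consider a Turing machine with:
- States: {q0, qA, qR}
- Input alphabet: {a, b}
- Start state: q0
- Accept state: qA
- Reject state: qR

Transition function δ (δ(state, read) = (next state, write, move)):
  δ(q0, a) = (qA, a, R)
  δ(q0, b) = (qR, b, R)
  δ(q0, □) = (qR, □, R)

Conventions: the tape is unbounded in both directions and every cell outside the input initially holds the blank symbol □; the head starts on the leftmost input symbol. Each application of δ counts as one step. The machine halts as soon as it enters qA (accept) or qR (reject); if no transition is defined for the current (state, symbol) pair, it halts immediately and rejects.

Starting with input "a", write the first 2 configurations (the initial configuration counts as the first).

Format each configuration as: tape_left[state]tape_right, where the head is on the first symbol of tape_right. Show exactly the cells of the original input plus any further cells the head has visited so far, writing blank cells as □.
Step 0: [q0]a (head at position 0)
Step 1: δ(q0, a) = (qA, a, R)  ⊢  a[qA]□ (head at position 1)

Final answer: [q0]a ⊢ a[qA]□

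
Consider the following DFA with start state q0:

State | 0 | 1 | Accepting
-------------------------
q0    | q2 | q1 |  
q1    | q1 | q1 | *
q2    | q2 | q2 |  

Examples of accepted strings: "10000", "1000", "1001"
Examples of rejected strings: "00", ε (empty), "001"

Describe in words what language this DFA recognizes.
non-empty binary strings starting with 1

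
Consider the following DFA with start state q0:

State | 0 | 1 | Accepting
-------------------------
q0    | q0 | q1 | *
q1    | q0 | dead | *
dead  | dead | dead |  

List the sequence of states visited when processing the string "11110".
q0 → q1 → dead → dead → dead → dead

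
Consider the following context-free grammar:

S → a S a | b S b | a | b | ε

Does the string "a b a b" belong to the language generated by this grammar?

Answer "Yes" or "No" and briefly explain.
Every production places the same symbol at both ends (or yields a single symbol / ε), so every derived string is a palindrome. a b a b reversed is b a b a ≠ a b a b, so it is not a palindrome and cannot be derived (already the first step fails: the string starts with a but ends with b, so neither S → a S a nor S → b S b fits).

Final answer: No - no valid derivation exists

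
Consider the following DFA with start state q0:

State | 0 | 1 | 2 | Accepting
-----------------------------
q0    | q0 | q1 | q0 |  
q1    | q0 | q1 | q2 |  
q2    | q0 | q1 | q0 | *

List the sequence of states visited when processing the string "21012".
q0 → q0 → q1 → q0 → q1 → q2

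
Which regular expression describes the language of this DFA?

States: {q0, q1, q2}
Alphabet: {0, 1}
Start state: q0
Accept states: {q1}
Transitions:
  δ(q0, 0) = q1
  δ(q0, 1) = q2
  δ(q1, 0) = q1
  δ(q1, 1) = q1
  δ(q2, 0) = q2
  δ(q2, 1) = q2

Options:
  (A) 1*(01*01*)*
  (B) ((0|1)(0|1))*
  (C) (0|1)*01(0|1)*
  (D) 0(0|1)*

Testing sample strings against the DFA:
  '11' -> rejected
  '00' -> accepted
  '00' -> accepted
  '00' -> accepted
Checking each option for a counterexample:
  (A) 1*(01*01*)*: ε is rejected by the DFA but matches the regex → eliminated
  (B) ((0|1)(0|1))*: ε is rejected by the DFA but matches the regex → eliminated
  (C) (0|1)*01(0|1)*: '0' is accepted by the DFA but does not match the regex → eliminated
  (D) 0(0|1)*: agrees with the DFA on all strings of length ≤ 4
Only (D) 0(0|1)* is consistent with the DFA.

Final answer: (D) 0(0|1)*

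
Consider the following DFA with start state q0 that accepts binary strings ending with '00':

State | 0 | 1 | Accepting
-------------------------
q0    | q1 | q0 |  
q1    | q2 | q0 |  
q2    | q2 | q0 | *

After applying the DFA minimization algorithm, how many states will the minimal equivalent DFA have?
All 3 states are reachable from q0, so none can be removed as unreachable.
Table-filling: first mark every (accepting, non-accepting) pair as distinguishable (accepting: {q2}; non-accepting: {q0, q1}).
Round 1: (q0, q1) on '0' go to q1 and q2, already distinguishable → mark.
Every pair of states is distinguishable, so the DFA is already minimal.
Equivalence classes: {q0}, {q1}, {q2} → 3 states.

Final answer: 3 states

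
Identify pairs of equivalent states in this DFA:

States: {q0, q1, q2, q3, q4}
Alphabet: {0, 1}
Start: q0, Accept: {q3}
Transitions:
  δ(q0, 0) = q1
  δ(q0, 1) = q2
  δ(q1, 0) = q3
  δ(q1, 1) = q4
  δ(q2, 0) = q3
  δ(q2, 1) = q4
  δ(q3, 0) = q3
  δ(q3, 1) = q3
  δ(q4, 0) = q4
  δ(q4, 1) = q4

Using the table-filling algorithm:
Round 0 – mark pairs where exactly one state is accepting: (q0,q3), (q1,q3), (q2,q3), (q3,q4)
Round 1 – newly marked: (q0,q1) [on 0: q1 vs q3, already marked]; (q0,q2) [on 0: q1 vs q3, already marked]; (q1,q4) [on 0: q3 vs q4, already marked]; (q2,q4) [on 0: q3 vs q4, already marked]
Round 2 – newly marked: (q0,q4) [on 0: q1 vs q4, already marked]
No further pairs can be marked.
(q1, q2) unmarked: δ(q1,0)=q3, δ(q2,0)=q3; δ(q1,1)=q4, δ(q2,1)=q4 → equivalent
Equivalent pairs: (q1, q2)

Final answer: Equivalent pairs: (q1, q2)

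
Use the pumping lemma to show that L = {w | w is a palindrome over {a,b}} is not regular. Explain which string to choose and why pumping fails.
Language: L = {w | w is a palindrome over {a,b}} (strings that read the same forwards and backwards)
Step 1: Assume for contradiction that L is regular, with pumping length p.
Step 2: Choose s = a^p b a^p. Then s ∈ L (it reads the same forwards and backwards) and |s| ≥ p.
Step 3: Consider any decomposition s = xyz with |xy| ≤ p and |y| > 0. Since |xy| ≤ p and the first p symbols of s are all a's, y = a^k for some k with 1 ≤ k ≤ p.
Step 4: Pumping up (i = 2): xy²z = a^(p+k) b a^p. Its reverse is a^p b a^(p+k) ≠ a^(p+k) b a^p (the single b is no longer in the middle), so xy²z is not a palindrome and xy²z ∉ L.
This contradicts the pumping lemma, so L is not regular.

Final answer: Choose s = a^p b a^p. Since |xy| ≤ p, y = a^k with k ≥ 1. Then xy²z = a^(p+k) b a^p is not a palindrome, so ∉ L.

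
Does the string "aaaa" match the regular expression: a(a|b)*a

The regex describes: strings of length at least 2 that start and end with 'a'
Yes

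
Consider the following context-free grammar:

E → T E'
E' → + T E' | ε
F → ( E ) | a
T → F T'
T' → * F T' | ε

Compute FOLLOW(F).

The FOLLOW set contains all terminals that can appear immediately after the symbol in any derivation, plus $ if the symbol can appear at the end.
Useful FIRST sets: FIRST(E') = {+, ε}, FIRST(T') = {*, ε} (both E' and T' are nullable).
FOLLOW(E): E is the start symbol → $; E appears in F → ( E ) followed by ')' → FOLLOW(E) = {), $}.
FOLLOW(E'): E' appears at the right end of E → T E' and of E' → + T E', so FOLLOW(E') ⊇ FOLLOW(E) (the second occurrence adds nothing new). FOLLOW(E') = {), $}.
FOLLOW(T): in E → T E' and E' → + T E', T is followed by E': add FIRST(E') minus ε = {+}; since E' is nullable, also add FOLLOW(E) and FOLLOW(E') = {), $}. FOLLOW(T) = {+, ), $}.
FOLLOW(T'): T' appears at the right end of T → F T' and of T' → * F T', so FOLLOW(T') = FOLLOW(T) = {+, ), $}.
FOLLOW(F): in T → F T' and T' → * F T', F is followed by T': add FIRST(T') minus ε = {*}; since T' is nullable, also add FOLLOW(T) and FOLLOW(T') = {+, ), $}. FOLLOW(F) = {*, +, ), $}.

Final answer: {$, ), *, +}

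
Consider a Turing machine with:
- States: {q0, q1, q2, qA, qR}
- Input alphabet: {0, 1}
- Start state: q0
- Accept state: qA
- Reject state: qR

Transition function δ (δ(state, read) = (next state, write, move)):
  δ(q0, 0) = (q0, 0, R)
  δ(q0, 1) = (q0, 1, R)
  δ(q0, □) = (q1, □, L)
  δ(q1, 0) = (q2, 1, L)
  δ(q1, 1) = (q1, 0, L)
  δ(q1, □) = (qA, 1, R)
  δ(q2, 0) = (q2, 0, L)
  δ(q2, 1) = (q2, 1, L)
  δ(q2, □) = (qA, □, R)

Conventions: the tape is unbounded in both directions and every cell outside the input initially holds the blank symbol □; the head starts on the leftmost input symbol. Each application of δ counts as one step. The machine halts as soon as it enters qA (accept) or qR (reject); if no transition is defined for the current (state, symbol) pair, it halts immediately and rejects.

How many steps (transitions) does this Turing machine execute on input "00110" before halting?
Step 0: [q0]00110 (head at position 0)
Step 1: δ(q0, 0) = (q0, 0, R)  ⊢  0[q0]0110 (head at position 1)
Step 2: δ(q0, 0) = (q0, 0, R)  ⊢  00[q0]110 (head at position 2)
Step 3: δ(q0, 1) = (q0, 1, R)  ⊢  001[q0]10 (head at position 3)
Step 4: δ(q0, 1) = (q0, 1, R)  ⊢  0011[q0]0 (head at position 4)
Step 5: δ(q0, 0) = (q0, 0, R)  ⊢  00110[q0]□ (head at position 5)
Step 6: δ(q0, □) = (q1, □, L)  ⊢  0011[q1]0□ (head at position 4)
Step 7: δ(q1, 0) = (q2, 1, L)  ⊢  001[q2]11□ (head at position 3)
Step 8: δ(q2, 1) = (q2, 1, L)  ⊢  00[q2]111□ (head at position 2)
Step 9: δ(q2, 1) = (q2, 1, L)  ⊢  0[q2]0111□ (head at position 1)
Step 10: δ(q2, 0) = (q2, 0, L)  ⊢  [q2]00111□ (head at position 0)
Step 11: δ(q2, 0) = (q2, 0, L)  ⊢  [q2]□00111□ (head at position -1)
Step 12: δ(q2, □) = (qA, □, R)  ⊢  □[qA]00111□ (head at position 0)
The machine is in qA, so it halts and accepts.
Number of transitions executed: 12.

Final answer: 12 steps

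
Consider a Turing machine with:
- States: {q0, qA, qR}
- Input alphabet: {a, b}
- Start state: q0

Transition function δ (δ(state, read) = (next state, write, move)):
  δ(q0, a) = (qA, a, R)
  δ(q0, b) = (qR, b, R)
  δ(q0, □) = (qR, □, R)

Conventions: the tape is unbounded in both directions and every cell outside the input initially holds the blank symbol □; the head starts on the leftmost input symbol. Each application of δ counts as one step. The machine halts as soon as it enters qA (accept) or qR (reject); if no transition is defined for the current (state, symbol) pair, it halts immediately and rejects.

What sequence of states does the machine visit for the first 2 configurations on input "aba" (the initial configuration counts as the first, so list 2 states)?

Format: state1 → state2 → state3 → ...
Step 0: [q0]aba (head at position 0)
Step 1: δ(q0, a) = (qA, a, R)  ⊢  a[qA]ba (head at position 1)
Reading off the states of these 2 configurations: q0 → qA

Final answer: q0 → qA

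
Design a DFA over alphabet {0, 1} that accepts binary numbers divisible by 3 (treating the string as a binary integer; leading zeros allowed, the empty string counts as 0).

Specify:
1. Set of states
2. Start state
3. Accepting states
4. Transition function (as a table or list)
One valid DFA (any DFA recognizing the same language is acceptable):
States: {q0, q1, q2}
Start: q0
Accepting: {q0}
Transitions (accepting states marked with *):
State | 0 | 1 | Accepting
-------------------------
q0    | q0 | q1 | *
q1    | q2 | q0 |  
q2    | q1 | q2 |  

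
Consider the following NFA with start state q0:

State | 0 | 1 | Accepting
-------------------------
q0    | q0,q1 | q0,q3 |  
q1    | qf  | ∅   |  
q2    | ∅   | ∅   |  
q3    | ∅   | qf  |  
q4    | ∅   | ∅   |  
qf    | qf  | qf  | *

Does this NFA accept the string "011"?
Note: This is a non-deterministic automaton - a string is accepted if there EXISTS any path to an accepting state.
Track the set of states the NFA could be in: start {q0}
Read '0': {q0} → {q0, q1}
Read '1': {q0, q1} → {q0, q3}
Read '1': {q0, q3} → {q0, q3, qf}
Final set {q0, q3, qf} contains accepting state(s) {qf} → accepted.

Final answer: Yes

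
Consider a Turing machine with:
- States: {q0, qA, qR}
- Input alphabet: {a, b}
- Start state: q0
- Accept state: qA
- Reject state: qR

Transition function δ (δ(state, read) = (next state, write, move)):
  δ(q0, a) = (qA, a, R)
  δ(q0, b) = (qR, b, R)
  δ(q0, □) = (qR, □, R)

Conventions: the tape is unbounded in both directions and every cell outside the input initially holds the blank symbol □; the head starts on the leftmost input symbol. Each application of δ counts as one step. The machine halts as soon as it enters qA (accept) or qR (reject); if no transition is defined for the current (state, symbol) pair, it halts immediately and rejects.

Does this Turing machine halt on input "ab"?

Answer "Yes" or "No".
Step 0: [q0]ab (head at position 0)
Step 1: δ(q0, a) = (qA, a, R)  ⊢  a[qA]b (head at position 1)
The machine is in qA, so it halts and accepts.
It halts after 1 steps.

Final answer: Yes - halts after 1 steps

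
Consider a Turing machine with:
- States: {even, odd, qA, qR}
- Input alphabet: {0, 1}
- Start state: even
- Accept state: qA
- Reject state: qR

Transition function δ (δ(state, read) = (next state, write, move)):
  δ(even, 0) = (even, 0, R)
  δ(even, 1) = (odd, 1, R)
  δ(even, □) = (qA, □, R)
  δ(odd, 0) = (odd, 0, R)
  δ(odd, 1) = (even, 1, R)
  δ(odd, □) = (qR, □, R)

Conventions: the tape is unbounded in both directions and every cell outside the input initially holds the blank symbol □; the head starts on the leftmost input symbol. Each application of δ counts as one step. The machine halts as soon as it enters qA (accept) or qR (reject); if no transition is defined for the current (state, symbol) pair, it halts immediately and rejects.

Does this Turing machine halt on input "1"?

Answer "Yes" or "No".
Step 0: [even]1 (head at position 0)
Step 1: δ(even, 1) = (odd, 1, R)  ⊢  1[odd]□ (head at position 1)
Step 2: δ(odd, □) = (qR, □, R)  ⊢  1□[qR]□ (head at position 2)
The machine is in qR, so it halts and rejects.
It halts after 2 steps.

Final answer: Yes - halts after 2 steps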